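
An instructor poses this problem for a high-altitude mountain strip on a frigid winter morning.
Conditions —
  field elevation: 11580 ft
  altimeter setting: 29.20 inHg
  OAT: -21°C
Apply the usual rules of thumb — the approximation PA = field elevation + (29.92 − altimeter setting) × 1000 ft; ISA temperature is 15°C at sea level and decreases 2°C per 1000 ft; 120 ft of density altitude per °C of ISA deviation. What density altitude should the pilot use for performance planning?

Pressure altitude = 11580 + (29.92 − 29.20) × 1000 = 11580 + (+720) = 12300 ft.
ISA temperature at 12300 ft = 15 − 2 × (12300/1000) = -9.6°C.
ISA deviation = -21 − (-9.6) = -11.4°C.
Density altitude = 12300 + 120 × (-11.4) = 10932 ft.

10932 ft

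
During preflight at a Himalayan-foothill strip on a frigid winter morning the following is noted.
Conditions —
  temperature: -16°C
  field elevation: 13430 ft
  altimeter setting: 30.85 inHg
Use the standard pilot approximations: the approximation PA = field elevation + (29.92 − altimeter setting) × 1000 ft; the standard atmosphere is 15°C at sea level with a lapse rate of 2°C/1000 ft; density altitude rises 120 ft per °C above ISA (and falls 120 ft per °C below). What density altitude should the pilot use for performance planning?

Pressure altitude = 13430 + (29.92 − 30.85) × 1000 = 13430 + (-930) = 12500 ft.
ISA temperature at 12500 ft = 15 − 2 × (12500/1000) = -10°C.
ISA deviation = -16 − (-10) = -6°C.
Density altitude = 12500 + 120 × (-6) = 11780 ft.

11780 ft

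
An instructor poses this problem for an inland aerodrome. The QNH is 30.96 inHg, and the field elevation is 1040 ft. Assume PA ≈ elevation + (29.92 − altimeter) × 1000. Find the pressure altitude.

0 ft

Pressure correction = (29.92 − 30.96) × 1000 = -1040 ft.
Pressure altitude = 1040 + (-1040) = 0 ft.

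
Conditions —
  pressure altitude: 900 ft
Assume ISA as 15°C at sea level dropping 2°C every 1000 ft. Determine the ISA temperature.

13.2°C

ISA temperature = 15 − 2 × (900/1000) = 15 − 1.8 = 13.2°C.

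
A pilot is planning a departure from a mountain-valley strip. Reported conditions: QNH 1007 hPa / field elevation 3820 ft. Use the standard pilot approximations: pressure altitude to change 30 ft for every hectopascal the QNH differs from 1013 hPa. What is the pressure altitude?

Pressure correction = (1013 − 1007) × 30 = +180 ft.
Pressure altitude = 3820 + (+180) = 4000 ft.

4000 ft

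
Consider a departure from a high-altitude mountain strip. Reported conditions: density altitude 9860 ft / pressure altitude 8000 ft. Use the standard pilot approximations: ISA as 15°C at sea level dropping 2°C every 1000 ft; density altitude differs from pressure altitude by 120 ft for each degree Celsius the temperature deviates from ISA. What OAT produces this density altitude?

14.5°C

Density altitude − pressure altitude = 9860 − 8000 = +1860 ft.
At 120 ft/°C that is an ISA deviation of 1860/120 = +15.5°C.
ISA temperature at 8000 ft = 15 − 2 × (8000/1000) = -1°C.
OAT = ISA + deviation = -1 + (+15.5) = 14.5°C.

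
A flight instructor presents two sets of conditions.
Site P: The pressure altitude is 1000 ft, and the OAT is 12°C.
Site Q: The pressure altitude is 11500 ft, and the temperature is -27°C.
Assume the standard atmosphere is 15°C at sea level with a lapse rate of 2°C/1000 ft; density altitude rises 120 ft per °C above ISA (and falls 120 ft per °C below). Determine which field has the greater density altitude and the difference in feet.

Site Q by 8340 ft

Site P: ISA temp = 13°C, deviation -1°C, DA = 1000 + 120 × (-1) = 880 ft.
Site Q: ISA temp = -8°C, deviation -19°C, DA = 11500 + 120 × (-19) = 9220 ft.
Site Q is higher by 9220 − 880 = 8340 ft.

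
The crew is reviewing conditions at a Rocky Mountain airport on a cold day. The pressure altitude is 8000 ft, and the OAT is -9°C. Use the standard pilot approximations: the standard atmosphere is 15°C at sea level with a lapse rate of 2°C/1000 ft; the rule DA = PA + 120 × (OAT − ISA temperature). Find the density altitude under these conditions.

7040 ft

ISA temperature at 8000 ft = 15 − 2 × (8000/1000) = -1°C.
ISA deviation = -9 − (-1) = -8°C.
Density altitude = 8000 + 120 × (-8) = 8000 + (-960) = 7040 ft.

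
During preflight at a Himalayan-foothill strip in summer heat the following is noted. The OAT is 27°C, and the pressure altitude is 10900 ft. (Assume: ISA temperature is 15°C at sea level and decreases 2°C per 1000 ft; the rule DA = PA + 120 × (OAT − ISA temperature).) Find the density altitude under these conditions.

14956 ft

ISA temperature at 10900 ft = 15 − 2 × (10900/1000) = -6.8°C.
ISA deviation = 27 − (-6.8) = +33.8°C.
Density altitude = 10900 + 120 × (33.8) = 10900 + (+4056) = 14956 ft.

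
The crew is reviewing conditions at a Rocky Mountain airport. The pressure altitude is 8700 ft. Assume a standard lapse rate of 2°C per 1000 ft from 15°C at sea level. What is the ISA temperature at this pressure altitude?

-2.4°C

ISA temperature = 15 − 2 × (8700/1000) = 15 − 17.4 = -2.4°C.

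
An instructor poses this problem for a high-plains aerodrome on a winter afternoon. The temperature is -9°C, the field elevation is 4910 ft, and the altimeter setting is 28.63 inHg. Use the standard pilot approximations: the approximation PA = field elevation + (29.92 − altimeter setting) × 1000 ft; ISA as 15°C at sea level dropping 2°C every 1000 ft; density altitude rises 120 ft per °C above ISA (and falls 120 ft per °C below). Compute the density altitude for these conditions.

Pressure altitude = 4910 + (29.92 − 28.63) × 1000 = 4910 + (+1290) = 6200 ft.
ISA temperature at 6200 ft = 15 − 2 × (6200/1000) = 2.6°C.
ISA deviation = -9 − 2.6 = -11.6°C.
Density altitude = 6200 + 120 × (-11.6) = 4808 ft.

4808 ft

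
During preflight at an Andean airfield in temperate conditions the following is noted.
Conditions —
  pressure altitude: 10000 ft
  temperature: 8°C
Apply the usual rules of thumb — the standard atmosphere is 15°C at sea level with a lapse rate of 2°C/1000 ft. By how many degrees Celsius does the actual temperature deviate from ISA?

ISA+13°C

ISA temperature at 10000 ft = 15 − 2 × (10000/1000) = -5°C.
Deviation = OAT − ISA = 8 − (-5) = +13°C.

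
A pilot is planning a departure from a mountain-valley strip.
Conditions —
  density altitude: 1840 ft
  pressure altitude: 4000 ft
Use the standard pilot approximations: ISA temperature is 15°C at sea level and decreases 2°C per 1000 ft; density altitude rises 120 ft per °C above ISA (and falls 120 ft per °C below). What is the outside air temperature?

Density altitude − pressure altitude = 1840 − 4000 = -2160 ft.
At 120 ft/°C that is an ISA deviation of -2160/120 = -18°C.
ISA temperature at 4000 ft = 15 − 2 × (4000/1000) = 7°C.
OAT = ISA + deviation = 7 + (-18) = -11°C.

-11°C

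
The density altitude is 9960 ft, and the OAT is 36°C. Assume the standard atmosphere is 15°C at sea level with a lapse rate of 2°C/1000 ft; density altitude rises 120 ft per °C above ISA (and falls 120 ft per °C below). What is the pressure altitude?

6000 ft

DA = PA + 120 × (OAT − (15 − 2·PA/1000)) = PA + 120·OAT − 1800 + 0.24·PA = 1.24·PA + 120·OAT − 1800.
So 1.24·PA = 9960 − 120 × 36 + 1800 = 7440.
PA = 7440 / 1.24 = 6000 ft.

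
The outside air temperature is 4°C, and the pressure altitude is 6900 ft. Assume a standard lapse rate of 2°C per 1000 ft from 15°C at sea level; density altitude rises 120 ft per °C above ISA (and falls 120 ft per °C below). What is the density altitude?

7236 ft

ISA temperature at 6900 ft = 15 − 2 × (6900/1000) = 1.2°C.
ISA deviation = 4 − 1.2 = +2.8°C.
Density altitude = 6900 + 120 × (2.8) = 6900 + (+336) = 7236 ft.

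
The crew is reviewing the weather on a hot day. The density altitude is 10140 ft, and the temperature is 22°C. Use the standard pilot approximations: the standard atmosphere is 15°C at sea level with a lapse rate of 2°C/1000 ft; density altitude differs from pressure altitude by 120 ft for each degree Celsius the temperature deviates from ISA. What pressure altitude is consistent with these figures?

DA = PA + 120 × (OAT − (15 − 2·PA/1000)) = PA + 120·OAT − 1800 + 0.24·PA = 1.24·PA + 120·OAT − 1800.
So 1.24·PA = 10140 − 120 × 22 + 1800 = 9300.
PA = 9300 / 1.24 = 7500 ft.

7500 ft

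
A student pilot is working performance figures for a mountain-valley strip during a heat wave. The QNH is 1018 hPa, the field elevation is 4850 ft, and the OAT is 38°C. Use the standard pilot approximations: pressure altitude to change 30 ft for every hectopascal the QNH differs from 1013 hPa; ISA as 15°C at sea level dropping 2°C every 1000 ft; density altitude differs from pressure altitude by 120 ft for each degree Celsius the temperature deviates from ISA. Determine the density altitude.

Pressure altitude = 4850 + (1013 − 1018) × 30 = 4850 + (-150) = 4700 ft.
ISA temperature at 4700 ft = 15 − 2 × (4700/1000) = 5.6°C.
ISA deviation = 38 − 5.6 = +32.4°C.
Density altitude = 4700 + 120 × (32.4) = 8588 ft.

8588 ft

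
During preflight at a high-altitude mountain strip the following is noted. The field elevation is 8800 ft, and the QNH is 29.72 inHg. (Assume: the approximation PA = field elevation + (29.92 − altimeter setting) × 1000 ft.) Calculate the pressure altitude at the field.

9000 ft

Pressure correction = (29.92 − 29.72) × 1000 = +200 ft.
Pressure altitude = 8800 + (+200) = 9000 ft.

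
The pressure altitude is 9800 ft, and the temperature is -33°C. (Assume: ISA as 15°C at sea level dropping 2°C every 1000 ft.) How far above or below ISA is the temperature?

ISA-28.4°C

ISA temperature at 9800 ft = 15 − 2 × (9800/1000) = -4.6°C.
Deviation = OAT − ISA = -33 − (-4.6) = -28.4°C.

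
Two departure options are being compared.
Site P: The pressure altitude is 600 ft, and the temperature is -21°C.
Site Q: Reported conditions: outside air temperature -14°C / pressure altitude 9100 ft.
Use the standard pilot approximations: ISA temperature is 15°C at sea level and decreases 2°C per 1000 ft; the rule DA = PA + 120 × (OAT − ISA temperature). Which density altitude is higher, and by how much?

Site Q by 11380 ft

Site P: ISA temp = 13.8°C, deviation -34.8°C, DA = 600 + 120 × (-34.8) = -3576 ft.
Site Q: ISA temp = -3.2°C, deviation -10.8°C, DA = 9100 + 120 × (-10.8) = 7804 ft.
Site Q is higher by 7804 − (-3576) = 11380 ft.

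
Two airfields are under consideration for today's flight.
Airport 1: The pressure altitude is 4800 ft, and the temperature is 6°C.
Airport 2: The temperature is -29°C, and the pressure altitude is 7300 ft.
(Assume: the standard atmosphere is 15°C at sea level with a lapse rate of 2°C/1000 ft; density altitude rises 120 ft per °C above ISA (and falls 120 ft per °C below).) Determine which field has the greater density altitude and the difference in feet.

Airport 1: ISA temp = 5.4°C, deviation +0.6°C, DA = 4800 + 120 × 0.6 = 4872 ft.
Airport 2: ISA temp = 0.4°C, deviation -29.4°C, DA = 7300 + 120 × (-29.4) = 3772 ft.
Airport 1 is higher by 4872 − 3772 = 1100 ft.

Airport 1 by 1100 ft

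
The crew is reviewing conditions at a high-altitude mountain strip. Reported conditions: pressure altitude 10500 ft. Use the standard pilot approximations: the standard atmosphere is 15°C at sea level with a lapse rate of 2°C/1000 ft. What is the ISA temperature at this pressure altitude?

ISA temperature = 15 − 2 × (10500/1000) = 15 − 21 = -6°C.

-6°C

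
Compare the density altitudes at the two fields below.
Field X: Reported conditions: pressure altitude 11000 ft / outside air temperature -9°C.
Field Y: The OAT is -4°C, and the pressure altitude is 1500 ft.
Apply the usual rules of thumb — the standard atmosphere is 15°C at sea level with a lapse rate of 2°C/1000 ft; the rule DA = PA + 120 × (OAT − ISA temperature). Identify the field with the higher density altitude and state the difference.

Field X by 11180 ft

Field X: ISA temp = -7°C, deviation -2°C, DA = 11000 + 120 × (-2) = 10760 ft.
Field Y: ISA temp = 12°C, deviation -16°C, DA = 1500 + 120 × (-16) = -420 ft.
Field X is higher by 10760 − (-420) = 11180 ft.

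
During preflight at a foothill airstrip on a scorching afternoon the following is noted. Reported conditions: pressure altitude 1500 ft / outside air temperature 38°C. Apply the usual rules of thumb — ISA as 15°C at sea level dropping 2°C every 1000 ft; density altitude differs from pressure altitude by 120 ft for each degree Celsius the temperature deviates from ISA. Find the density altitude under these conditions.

ISA temperature at 1500 ft = 15 − 2 × (1500/1000) = 12°C.
ISA deviation = 38 − 12 = +26°C.
Density altitude = 1500 + 120 × (26) = 1500 + (+3120) = 4620 ft.

4620 ft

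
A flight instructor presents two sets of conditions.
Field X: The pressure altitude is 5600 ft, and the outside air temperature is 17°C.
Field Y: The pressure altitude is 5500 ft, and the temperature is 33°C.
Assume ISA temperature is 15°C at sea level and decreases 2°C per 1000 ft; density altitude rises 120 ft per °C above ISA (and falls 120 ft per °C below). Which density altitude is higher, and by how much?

Field X: ISA temp = 3.8°C, deviation +13.2°C, DA = 5600 + 120 × 13.2 = 7184 ft.
Field Y: ISA temp = 4°C, deviation +29°C, DA = 5500 + 120 × 29 = 8980 ft.
Field Y is higher by 8980 − 7184 = 1796 ft.

Field Y by 1796 ft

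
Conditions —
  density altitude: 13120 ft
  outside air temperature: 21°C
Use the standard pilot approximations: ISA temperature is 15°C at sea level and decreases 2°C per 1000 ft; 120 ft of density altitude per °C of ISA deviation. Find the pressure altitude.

DA = PA + 120 × (OAT − (15 − 2·PA/1000)) = PA + 120·OAT − 1800 + 0.24·PA = 1.24·PA + 120·OAT − 1800.
So 1.24·PA = 13120 − 120 × 21 + 1800 = 12400.
PA = 12400 / 1.24 = 10000 ft.

10000 ft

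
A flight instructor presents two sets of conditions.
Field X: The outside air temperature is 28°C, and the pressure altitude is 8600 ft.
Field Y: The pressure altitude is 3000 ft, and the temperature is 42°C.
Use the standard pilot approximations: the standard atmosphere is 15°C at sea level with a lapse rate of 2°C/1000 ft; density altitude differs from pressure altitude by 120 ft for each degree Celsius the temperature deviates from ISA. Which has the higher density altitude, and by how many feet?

Field X by 5264 ft

Field X: ISA temp = -2.2°C, deviation +30.2°C, DA = 8600 + 120 × 30.2 = 12224 ft.
Field Y: ISA temp = 9°C, deviation +33°C, DA = 3000 + 120 × 33 = 6960 ft.
Field X is higher by 12224 − 6960 = 5264 ft.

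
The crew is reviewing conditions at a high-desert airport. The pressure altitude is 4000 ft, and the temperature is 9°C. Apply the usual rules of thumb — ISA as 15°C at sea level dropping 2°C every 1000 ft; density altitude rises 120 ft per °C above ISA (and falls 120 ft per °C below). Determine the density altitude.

4240 ft

ISA temperature at 4000 ft = 15 − 2 × (4000/1000) = 7°C.
ISA deviation = 9 − 7 = +2°C.
Density altitude = 4000 + 120 × (2) = 4000 + (+240) = 4240 ft.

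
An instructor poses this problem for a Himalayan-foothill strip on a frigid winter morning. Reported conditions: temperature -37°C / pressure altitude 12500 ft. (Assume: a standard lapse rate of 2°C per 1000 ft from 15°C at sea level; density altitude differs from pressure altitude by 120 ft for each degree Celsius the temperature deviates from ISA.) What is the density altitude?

ISA temperature at 12500 ft = 15 − 2 × (12500/1000) = -10°C.
ISA deviation = -37 − (-10) = -27°C.
Density altitude = 12500 + 120 × (-27) = 12500 + (-3240) = 9260 ft.

9260 ft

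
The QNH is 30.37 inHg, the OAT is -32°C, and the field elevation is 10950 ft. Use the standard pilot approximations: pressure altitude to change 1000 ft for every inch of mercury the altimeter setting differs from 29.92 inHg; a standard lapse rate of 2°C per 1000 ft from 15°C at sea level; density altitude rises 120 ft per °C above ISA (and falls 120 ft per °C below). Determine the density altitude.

7380 ft

Pressure altitude = 10950 + (29.92 − 30.37) × 1000 = 10950 + (-450) = 10500 ft.
ISA temperature at 10500 ft = 15 − 2 × (10500/1000) = -6°C.
ISA deviation = -32 − (-6) = -26°C.
Density altitude = 10500 + 120 × (-26) = 7380 ft.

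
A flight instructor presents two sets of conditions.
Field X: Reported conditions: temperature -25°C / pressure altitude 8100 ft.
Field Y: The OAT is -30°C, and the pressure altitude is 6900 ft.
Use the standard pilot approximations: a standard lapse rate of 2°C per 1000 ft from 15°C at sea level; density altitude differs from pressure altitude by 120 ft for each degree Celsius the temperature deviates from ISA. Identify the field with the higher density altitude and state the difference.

Field X by 2088 ft

Field X: ISA temp = -1.2°C, deviation -23.8°C, DA = 8100 + 120 × (-23.8) = 5244 ft.
Field Y: ISA temp = 1.2°C, deviation -31.2°C, DA = 6900 + 120 × (-31.2) = 3156 ft.
Field X is higher by 5244 − 3156 = 2088 ft.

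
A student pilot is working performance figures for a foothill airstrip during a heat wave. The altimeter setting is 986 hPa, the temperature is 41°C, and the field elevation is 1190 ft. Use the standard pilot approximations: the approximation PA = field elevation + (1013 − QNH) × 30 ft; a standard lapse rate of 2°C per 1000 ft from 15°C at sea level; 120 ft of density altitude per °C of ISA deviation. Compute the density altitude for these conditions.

Pressure altitude = 1190 + (1013 − 986) × 30 = 1190 + (+810) = 2000 ft.
ISA temperature at 2000 ft = 15 − 2 × (2000/1000) = 11°C.
ISA deviation = 41 − 11 = +30°C.
Density altitude = 2000 + 120 × (30) = 5600 ft.

5600 ft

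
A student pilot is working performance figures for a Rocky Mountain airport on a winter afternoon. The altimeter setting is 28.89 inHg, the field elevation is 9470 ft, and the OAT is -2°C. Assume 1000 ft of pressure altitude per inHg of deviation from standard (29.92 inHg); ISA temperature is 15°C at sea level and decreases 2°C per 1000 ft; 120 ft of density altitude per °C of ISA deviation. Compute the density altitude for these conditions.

Pressure altitude = 9470 + (29.92 − 28.89) × 1000 = 9470 + (+1030) = 10500 ft.
ISA temperature at 10500 ft = 15 − 2 × (10500/1000) = -6°C.
ISA deviation = -2 − (-6) = +4°C.
Density altitude = 10500 + 120 × (4) = 10980 ft.

10980 ft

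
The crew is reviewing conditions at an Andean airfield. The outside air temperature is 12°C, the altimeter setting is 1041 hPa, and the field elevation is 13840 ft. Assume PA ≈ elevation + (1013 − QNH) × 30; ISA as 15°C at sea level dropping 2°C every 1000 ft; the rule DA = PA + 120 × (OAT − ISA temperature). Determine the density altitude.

15760 ft

Pressure altitude = 13840 + (1013 − 1041) × 30 = 13840 + (-840) = 13000 ft.
ISA temperature at 13000 ft = 15 − 2 × (13000/1000) = -11°C.
ISA deviation = 12 − (-11) = +23°C.
Density altitude = 13000 + 120 × (23) = 15760 ft.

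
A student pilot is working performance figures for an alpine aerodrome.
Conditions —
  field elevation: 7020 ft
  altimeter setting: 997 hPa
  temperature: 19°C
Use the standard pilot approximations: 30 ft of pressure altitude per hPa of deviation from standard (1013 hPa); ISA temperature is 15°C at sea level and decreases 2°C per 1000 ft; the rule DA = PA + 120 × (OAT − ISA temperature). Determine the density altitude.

Pressure altitude = 7020 + (1013 − 997) × 30 = 7020 + (+480) = 7500 ft.
ISA temperature at 7500 ft = 15 − 2 × (7500/1000) = 0°C.
ISA deviation = 19 − 0 = +19°C.
Density altitude = 7500 + 120 × (19) = 9780 ft.

9780 ft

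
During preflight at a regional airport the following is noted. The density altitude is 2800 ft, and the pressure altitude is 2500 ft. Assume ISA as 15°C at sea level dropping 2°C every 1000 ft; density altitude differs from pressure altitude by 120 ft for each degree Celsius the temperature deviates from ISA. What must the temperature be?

Density altitude − pressure altitude = 2800 − 2500 = +300 ft.
At 120 ft/°C that is an ISA deviation of 300/120 = +2.5°C.
ISA temperature at 2500 ft = 15 − 2 × (2500/1000) = 10°C.
OAT = ISA + deviation = 10 + (+2.5) = 12.5°C.

12.5°C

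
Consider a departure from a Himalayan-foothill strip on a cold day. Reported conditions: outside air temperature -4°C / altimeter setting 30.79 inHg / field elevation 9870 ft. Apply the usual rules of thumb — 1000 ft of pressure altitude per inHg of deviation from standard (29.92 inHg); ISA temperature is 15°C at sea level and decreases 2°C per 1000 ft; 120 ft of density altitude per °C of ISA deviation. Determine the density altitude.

8880 ft

Pressure altitude = 9870 + (29.92 − 30.79) × 1000 = 9870 + (-870) = 9000 ft.
ISA temperature at 9000 ft = 15 − 2 × (9000/1000) = -3°C.
ISA deviation = -4 − (-3) = -1°C.
Density altitude = 9000 + 120 × (-1) = 8880 ft.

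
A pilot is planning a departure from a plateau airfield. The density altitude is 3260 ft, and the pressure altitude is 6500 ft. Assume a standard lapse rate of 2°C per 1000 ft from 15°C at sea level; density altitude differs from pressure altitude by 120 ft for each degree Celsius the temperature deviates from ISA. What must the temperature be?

Density altitude − pressure altitude = 3260 − 6500 = -3240 ft.
At 120 ft/°C that is an ISA deviation of -3240/120 = -27°C.
ISA temperature at 6500 ft = 15 − 2 × (6500/1000) = 2°C.
OAT = ISA + deviation = 2 + (-27) = -25°C.

-25°C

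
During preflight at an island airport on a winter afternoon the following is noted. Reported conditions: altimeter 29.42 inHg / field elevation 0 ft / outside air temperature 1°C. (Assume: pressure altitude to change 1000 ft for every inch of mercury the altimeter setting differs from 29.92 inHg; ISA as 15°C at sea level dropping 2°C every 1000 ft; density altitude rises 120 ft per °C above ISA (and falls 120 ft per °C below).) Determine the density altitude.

-1060 ft

Pressure altitude = 0 + (29.92 − 29.42) × 1000 = 0 + (+500) = 500 ft.
ISA temperature at 500 ft = 15 − 2 × (500/1000) = 14°C.
ISA deviation = 1 − 14 = -13°C.
Density altitude = 500 + 120 × (-13) = -1060 ft.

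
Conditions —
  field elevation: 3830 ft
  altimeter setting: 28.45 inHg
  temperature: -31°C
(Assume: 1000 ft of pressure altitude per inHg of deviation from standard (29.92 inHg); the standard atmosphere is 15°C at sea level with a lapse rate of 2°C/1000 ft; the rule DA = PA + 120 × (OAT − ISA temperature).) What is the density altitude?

1052 ft

Pressure altitude = 3830 + (29.92 − 28.45) × 1000 = 3830 + (+1470) = 5300 ft.
ISA temperature at 5300 ft = 15 − 2 × (5300/1000) = 4.4°C.
ISA deviation = -31 − 4.4 = -35.4°C.
Density altitude = 5300 + 120 × (-35.4) = 1052 ft.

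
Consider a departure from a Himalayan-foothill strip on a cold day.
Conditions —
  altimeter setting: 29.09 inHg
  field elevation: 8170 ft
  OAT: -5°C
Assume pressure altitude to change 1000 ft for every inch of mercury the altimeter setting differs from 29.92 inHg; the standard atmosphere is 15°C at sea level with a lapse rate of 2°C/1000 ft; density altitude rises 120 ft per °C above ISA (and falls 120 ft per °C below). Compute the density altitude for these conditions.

Pressure altitude = 8170 + (29.92 − 29.09) × 1000 = 8170 + (+830) = 9000 ft.
ISA temperature at 9000 ft = 15 − 2 × (9000/1000) = -3°C.
ISA deviation = -5 − (-3) = -2°C.
Density altitude = 9000 + 120 × (-2) = 8760 ft.

8760 ft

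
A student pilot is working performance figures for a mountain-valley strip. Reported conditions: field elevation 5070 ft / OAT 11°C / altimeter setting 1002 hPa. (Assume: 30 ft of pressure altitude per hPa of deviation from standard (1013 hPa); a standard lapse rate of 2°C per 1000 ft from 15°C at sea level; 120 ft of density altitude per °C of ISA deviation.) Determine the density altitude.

6216 ft

Pressure altitude = 5070 + (1013 − 1002) × 30 = 5070 + (+330) = 5400 ft.
ISA temperature at 5400 ft = 15 − 2 × (5400/1000) = 4.2°C.
ISA deviation = 11 − 4.2 = +6.8°C.
Density altitude = 5400 + 120 × (6.8) = 6216 ft.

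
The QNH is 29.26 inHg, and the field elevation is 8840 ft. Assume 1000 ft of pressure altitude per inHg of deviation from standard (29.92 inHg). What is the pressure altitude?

Pressure correction = (29.92 − 29.26) × 1000 = +660 ft.
Pressure altitude = 8840 + (+660) = 9500 ft.

9500 ft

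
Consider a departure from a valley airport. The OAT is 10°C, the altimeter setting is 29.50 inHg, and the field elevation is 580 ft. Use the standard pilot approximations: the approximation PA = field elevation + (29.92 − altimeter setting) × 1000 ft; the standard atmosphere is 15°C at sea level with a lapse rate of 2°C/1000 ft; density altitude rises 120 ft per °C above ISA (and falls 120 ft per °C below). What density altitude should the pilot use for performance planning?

640 ft

Pressure altitude = 580 + (29.92 − 29.50) × 1000 = 580 + (+420) = 1000 ft.
ISA temperature at 1000 ft = 15 − 2 × (1000/1000) = 13°C.
ISA deviation = 10 − 13 = -3°C.
Density altitude = 1000 + 120 × (-3) = 640 ft.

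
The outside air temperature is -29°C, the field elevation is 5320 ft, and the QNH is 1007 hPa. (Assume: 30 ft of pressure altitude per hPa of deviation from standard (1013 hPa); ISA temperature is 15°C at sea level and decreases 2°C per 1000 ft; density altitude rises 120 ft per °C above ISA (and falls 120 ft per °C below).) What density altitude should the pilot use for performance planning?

1540 ft

Pressure altitude = 5320 + (1013 − 1007) × 30 = 5320 + (+180) = 5500 ft.
ISA temperature at 5500 ft = 15 − 2 × (5500/1000) = 4°C.
ISA deviation = -29 − 4 = -33°C.
Density altitude = 5500 + 120 × (-33) = 1540 ft.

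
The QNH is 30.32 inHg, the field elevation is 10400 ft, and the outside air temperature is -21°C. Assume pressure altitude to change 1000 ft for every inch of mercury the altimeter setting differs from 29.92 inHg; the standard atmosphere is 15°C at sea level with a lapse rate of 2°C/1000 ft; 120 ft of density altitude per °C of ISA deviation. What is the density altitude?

8080 ft

Pressure altitude = 10400 + (29.92 − 30.32) × 1000 = 10400 + (-400) = 10000 ft.
ISA temperature at 10000 ft = 15 − 2 × (10000/1000) = -5°C.
ISA deviation = -21 − (-5) = -16°C.
Density altitude = 10000 + 120 × (-16) = 8080 ft.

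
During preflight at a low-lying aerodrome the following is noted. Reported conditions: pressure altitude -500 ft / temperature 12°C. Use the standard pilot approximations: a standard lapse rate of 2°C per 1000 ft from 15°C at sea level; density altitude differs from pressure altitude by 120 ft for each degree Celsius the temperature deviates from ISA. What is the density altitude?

ISA temperature at -500 ft = 15 − 2 × (-500/1000) = 16°C.
ISA deviation = 12 − 16 = -4°C.
Density altitude = -500 + 120 × (-4) = -500 + (-480) = -980 ft.

-980 ft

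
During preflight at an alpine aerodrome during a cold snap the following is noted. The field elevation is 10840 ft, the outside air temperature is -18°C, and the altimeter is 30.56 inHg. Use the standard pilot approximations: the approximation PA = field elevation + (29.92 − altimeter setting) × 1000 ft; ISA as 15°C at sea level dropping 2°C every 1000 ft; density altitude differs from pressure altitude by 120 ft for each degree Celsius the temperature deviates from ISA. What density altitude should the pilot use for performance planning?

8688 ft

Pressure altitude = 10840 + (29.92 − 30.56) × 1000 = 10840 + (-640) = 10200 ft.
ISA temperature at 10200 ft = 15 − 2 × (10200/1000) = -5.4°C.
ISA deviation = -18 − (-5.4) = -12.6°C.
Density altitude = 10200 + 120 × (-12.6) = 8688 ft.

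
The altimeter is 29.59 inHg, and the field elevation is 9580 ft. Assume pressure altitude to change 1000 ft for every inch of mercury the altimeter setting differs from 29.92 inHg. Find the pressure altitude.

Pressure correction = (29.92 − 29.59) × 1000 = +330 ft.
Pressure altitude = 9580 + (+330) = 9910 ft.

9910 ft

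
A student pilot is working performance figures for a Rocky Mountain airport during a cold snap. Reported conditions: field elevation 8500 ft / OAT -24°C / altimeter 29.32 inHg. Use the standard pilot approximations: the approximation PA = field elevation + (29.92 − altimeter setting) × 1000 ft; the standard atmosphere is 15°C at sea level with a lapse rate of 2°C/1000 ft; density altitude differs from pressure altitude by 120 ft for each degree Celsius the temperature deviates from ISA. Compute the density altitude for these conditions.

Pressure altitude = 8500 + (29.92 − 29.32) × 1000 = 8500 + (+600) = 9100 ft.
ISA temperature at 9100 ft = 15 − 2 × (9100/1000) = -3.2°C.
ISA deviation = -24 − (-3.2) = -20.8°C.
Density altitude = 9100 + 120 × (-20.8) = 6604 ft.

6604 ft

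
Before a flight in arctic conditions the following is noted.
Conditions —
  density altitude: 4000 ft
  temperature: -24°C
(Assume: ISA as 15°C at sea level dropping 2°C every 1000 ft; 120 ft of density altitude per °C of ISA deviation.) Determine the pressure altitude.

DA = PA + 120 × (OAT − (15 − 2·PA/1000)) = PA + 120·OAT − 1800 + 0.24·PA = 1.24·PA + 120·OAT − 1800.
So 1.24·PA = 4000 − 120 × (-24) + 1800 = 8680.
PA = 8680 / 1.24 = 7000 ft.

7000 ft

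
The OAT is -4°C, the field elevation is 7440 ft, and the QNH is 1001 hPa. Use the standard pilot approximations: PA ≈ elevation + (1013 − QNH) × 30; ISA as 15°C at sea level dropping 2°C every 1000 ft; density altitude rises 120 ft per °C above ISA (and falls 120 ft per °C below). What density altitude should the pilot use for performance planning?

Pressure altitude = 7440 + (1013 − 1001) × 30 = 7440 + (+360) = 7800 ft.
ISA temperature at 7800 ft = 15 − 2 × (7800/1000) = -0.6°C.
ISA deviation = -4 − (-0.6) = -3.4°C.
Density altitude = 7800 + 120 × (-3.4) = 7392 ft.

7392 ft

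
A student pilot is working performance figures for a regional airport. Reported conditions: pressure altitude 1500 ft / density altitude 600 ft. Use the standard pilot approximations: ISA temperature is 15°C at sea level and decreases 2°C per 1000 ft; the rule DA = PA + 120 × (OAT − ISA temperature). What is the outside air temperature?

4.5°C

Density altitude − pressure altitude = 600 − 1500 = -900 ft.
At 120 ft/°C that is an ISA deviation of -900/120 = -7.5°C.
ISA temperature at 1500 ft = 15 − 2 × (1500/1000) = 12°C.
OAT = ISA + deviation = 12 + (-7.5) = 4.5°C.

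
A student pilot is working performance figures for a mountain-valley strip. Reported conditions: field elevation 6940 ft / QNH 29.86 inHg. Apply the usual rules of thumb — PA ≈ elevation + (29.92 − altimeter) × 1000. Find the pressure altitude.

Pressure correction = (29.92 − 29.86) × 1000 = +60 ft.
Pressure altitude = 6940 + (+60) = 7000 ft.

7000 ft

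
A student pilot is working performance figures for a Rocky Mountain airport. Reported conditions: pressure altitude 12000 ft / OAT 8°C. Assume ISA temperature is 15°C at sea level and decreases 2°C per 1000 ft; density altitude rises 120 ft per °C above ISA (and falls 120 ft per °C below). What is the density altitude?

ISA temperature at 12000 ft = 15 − 2 × (12000/1000) = -9°C.
ISA deviation = 8 − (-9) = +17°C.
Density altitude = 12000 + 120 × (17) = 12000 + (+2040) = 14040 ft.

14040 ft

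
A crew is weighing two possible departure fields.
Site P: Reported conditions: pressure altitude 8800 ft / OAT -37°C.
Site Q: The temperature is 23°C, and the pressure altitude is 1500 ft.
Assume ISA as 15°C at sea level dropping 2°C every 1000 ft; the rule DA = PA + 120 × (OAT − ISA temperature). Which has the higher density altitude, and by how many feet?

Site P: ISA temp = -2.6°C, deviation -34.4°C, DA = 8800 + 120 × (-34.4) = 4672 ft.
Site Q: ISA temp = 12°C, deviation +11°C, DA = 1500 + 120 × 11 = 2820 ft.
Site P is higher by 4672 − 2820 = 1852 ft.

Site P by 1852 ft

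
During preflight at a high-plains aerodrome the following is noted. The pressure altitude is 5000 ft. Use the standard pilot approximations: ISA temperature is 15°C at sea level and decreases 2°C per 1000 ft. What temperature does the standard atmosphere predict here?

5°C

ISA temperature = 15 − 2 × (5000/1000) = 15 − 10 = 5°C.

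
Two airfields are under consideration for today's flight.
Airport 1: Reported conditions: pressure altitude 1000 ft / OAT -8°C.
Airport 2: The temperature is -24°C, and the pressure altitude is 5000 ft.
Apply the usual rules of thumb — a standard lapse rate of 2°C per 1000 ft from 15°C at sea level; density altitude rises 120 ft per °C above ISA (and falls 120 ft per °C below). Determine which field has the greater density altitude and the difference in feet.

Airport 1: ISA temp = 13°C, deviation -21°C, DA = 1000 + 120 × (-21) = -1520 ft.
Airport 2: ISA temp = 5°C, deviation -29°C, DA = 5000 + 120 × (-29) = 1520 ft.
Airport 2 is higher by 1520 − (-1520) = 3040 ft.

Airport 2 by 3040 ft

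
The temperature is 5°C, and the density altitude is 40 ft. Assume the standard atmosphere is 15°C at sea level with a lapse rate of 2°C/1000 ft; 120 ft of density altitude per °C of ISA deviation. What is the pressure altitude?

DA = PA + 120 × (OAT − (15 − 2·PA/1000)) = PA + 120·OAT − 1800 + 0.24·PA = 1.24·PA + 120·OAT − 1800.
So 1.24·PA = 40 − 120 × 5 + 1800 = 1240.
PA = 1240 / 1.24 = 1000 ft.

1000 ft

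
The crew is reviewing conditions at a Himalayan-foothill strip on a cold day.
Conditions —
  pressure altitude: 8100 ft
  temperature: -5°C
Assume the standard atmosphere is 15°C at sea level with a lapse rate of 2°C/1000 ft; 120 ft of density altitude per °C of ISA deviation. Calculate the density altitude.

ISA temperature at 8100 ft = 15 − 2 × (8100/1000) = -1.2°C.
ISA deviation = -5 − (-1.2) = -3.8°C.
Density altitude = 8100 + 120 × (-3.8) = 8100 + (-456) = 7644 ft.

7644 ft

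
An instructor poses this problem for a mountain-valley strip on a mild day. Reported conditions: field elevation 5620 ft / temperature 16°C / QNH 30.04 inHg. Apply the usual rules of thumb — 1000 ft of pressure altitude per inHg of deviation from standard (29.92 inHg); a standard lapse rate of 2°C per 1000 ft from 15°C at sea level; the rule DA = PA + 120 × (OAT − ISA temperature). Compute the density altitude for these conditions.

6940 ft

Pressure altitude = 5620 + (29.92 − 30.04) × 1000 = 5620 + (-120) = 5500 ft.
ISA temperature at 5500 ft = 15 − 2 × (5500/1000) = 4°C.
ISA deviation = 16 − 4 = +12°C.
Density altitude = 5500 + 120 × (12) = 6940 ft.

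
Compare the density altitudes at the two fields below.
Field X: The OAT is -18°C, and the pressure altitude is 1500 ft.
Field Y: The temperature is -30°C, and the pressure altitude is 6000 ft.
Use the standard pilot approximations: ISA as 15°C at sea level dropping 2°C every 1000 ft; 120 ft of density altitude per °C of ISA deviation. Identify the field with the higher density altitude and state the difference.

Field Y by 4140 ft

Field X: ISA temp = 12°C, deviation -30°C, DA = 1500 + 120 × (-30) = -2100 ft.
Field Y: ISA temp = 3°C, deviation -33°C, DA = 6000 + 120 × (-33) = 2040 ft.
Field Y is higher by 2040 − (-2100) = 4140 ft.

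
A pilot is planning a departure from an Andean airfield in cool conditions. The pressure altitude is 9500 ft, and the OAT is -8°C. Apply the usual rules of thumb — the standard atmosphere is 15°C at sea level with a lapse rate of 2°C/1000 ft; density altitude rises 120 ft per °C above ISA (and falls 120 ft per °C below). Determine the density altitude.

ISA temperature at 9500 ft = 15 − 2 × (9500/1000) = -4°C.
ISA deviation = -8 − (-4) = -4°C.
Density altitude = 9500 + 120 × (-4) = 9500 + (-480) = 9020 ft.

9020 ft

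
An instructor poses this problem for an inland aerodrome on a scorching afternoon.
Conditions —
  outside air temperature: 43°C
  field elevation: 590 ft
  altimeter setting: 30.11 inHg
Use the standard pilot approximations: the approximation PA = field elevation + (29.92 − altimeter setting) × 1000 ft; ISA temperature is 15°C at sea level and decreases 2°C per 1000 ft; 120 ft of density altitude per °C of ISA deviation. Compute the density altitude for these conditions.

3856 ft

Pressure altitude = 590 + (29.92 − 30.11) × 1000 = 590 + (-190) = 400 ft.
ISA temperature at 400 ft = 15 − 2 × (400/1000) = 14.2°C.
ISA deviation = 43 − 14.2 = +28.8°C.
Density altitude = 400 + 120 × (28.8) = 3856 ft.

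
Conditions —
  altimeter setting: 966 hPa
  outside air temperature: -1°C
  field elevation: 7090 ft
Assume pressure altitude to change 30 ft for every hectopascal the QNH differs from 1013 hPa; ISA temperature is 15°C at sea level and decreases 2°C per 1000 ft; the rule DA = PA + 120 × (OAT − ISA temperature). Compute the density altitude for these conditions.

Pressure altitude = 7090 + (1013 − 966) × 30 = 7090 + (+1410) = 8500 ft.
ISA temperature at 8500 ft = 15 − 2 × (8500/1000) = -2°C.
ISA deviation = -1 − (-2) = +1°C.
Density altitude = 8500 + 120 × (1) = 8620 ft.

8620 ft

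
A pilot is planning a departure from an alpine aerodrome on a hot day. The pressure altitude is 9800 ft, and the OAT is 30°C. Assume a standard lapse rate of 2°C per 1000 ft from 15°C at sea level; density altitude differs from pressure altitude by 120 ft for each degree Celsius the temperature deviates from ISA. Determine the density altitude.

13952 ft

ISA temperature at 9800 ft = 15 − 2 × (9800/1000) = -4.6°C.
ISA deviation = 30 − (-4.6) = +34.6°C.
Density altitude = 9800 + 120 × (34.6) = 9800 + (+4152) = 13952 ft.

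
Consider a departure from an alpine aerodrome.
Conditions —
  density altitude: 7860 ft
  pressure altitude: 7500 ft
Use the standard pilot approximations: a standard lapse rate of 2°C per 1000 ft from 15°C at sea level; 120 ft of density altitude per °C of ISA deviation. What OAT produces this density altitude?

Density altitude − pressure altitude = 7860 − 7500 = +360 ft.
At 120 ft/°C that is an ISA deviation of 360/120 = +3°C.
ISA temperature at 7500 ft = 15 − 2 × (7500/1000) = 0°C.
OAT = ISA + deviation = 0 + (+3) = 3°C.

3°C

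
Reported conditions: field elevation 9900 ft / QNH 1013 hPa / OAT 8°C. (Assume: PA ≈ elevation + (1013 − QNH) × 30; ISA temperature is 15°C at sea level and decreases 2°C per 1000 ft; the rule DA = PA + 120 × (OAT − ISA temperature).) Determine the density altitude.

11436 ft

Pressure altitude = 9900 + (1013 − 1013) × 30 = 9900 + (0) = 9900 ft.
ISA temperature at 9900 ft = 15 − 2 × (9900/1000) = -4.8°C.
ISA deviation = 8 − (-4.8) = +12.8°C.
Density altitude = 9900 + 120 × (12.8) = 11436 ft.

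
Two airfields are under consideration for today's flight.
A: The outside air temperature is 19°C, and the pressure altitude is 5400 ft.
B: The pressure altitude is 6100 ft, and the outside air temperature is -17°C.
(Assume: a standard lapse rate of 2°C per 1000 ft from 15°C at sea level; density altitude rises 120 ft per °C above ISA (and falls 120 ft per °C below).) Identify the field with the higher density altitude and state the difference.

A by 3452 ft

A: ISA temp = 4.2°C, deviation +14.8°C, DA = 5400 + 120 × 14.8 = 7176 ft.
B: ISA temp = 2.8°C, deviation -19.8°C, DA = 6100 + 120 × (-19.8) = 3724 ft.
A is higher by 7176 − 3724 = 3452 ft.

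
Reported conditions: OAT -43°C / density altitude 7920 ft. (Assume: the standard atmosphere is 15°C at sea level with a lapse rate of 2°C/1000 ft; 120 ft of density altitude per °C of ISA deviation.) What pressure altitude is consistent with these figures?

12000 ft

DA = PA + 120 × (OAT − (15 − 2·PA/1000)) = PA + 120·OAT − 1800 + 0.24·PA = 1.24·PA + 120·OAT − 1800.
So 1.24·PA = 7920 − 120 × (-43) + 1800 = 14880.
PA = 14880 / 1.24 = 12000 ft.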